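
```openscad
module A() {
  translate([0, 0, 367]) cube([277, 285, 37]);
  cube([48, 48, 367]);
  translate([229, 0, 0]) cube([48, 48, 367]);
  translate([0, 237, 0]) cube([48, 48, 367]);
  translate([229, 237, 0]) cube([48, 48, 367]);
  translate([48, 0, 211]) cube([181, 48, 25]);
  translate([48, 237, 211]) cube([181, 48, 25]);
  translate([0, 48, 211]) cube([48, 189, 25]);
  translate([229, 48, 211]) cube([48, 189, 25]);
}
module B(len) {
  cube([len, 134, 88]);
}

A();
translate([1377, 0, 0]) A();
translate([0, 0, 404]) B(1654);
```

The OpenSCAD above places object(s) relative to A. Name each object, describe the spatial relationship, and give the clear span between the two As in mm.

A is a stool. B is a beam. A beam spans the tops of two stools. The clear span between the two stools is 1100 mm.

Second stool starts at x = 1377; first ends at x = 277; clear span = 1377 − 277 = 1100 mm.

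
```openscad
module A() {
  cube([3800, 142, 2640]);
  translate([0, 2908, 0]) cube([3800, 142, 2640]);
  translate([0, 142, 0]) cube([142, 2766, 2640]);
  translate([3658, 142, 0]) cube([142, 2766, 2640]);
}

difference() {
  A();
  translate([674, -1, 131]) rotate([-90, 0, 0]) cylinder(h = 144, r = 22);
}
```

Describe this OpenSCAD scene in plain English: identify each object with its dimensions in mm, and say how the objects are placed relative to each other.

A is the wall frame of a small rectangular building: four walls, each 2640 mm tall and 142 mm thick, enclosing a footprint 3800 mm (x) by 3050 mm (y) outside-to-outside, with no floor or roof. The front and back walls (the −y and +y sides) span the full width; the two side walls fit between them.

The house frame has a circular hole of radius 22 mm through its front wall, centred at (x = 674, z = 131).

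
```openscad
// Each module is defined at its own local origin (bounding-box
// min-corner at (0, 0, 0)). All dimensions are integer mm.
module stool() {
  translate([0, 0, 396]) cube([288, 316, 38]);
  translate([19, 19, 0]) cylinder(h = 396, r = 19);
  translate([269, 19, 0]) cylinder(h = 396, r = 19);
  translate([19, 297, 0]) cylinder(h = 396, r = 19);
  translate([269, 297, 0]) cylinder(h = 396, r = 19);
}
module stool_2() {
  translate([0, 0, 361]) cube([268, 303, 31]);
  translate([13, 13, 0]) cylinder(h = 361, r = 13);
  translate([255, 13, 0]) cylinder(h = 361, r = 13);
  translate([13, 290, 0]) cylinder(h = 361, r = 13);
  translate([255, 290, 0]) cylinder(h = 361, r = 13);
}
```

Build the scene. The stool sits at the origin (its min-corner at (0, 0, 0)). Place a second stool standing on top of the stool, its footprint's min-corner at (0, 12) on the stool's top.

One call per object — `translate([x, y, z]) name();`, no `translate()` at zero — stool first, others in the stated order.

stool();
translate([0, 12, 434]) stool_2();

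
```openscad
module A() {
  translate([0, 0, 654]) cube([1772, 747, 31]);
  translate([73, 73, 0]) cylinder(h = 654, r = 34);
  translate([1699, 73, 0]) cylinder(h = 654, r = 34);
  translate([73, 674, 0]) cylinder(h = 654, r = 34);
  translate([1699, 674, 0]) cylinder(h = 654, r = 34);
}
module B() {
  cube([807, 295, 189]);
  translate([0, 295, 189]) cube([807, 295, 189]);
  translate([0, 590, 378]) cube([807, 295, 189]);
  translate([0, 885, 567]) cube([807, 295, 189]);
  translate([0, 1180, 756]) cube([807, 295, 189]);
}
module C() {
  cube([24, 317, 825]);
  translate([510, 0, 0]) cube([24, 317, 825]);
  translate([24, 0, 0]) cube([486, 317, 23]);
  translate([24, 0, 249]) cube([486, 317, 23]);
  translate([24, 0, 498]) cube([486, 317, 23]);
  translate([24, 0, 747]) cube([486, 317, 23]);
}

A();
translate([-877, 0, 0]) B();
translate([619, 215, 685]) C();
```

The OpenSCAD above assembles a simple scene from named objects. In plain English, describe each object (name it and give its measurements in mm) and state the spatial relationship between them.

A is a table: top 1772 mm (x) × 747 mm (y), 31 mm thick, upper face at z = 685 mm, on four round legs of 68 mm diameter, each leg's bounding box inset 39 mm from the nearest pair of top edges, running from z = 0 to the bottom of the top.

B is a run of 5 identical solid stair steps. Each tread is 807×295 mm and each step block is 189 mm high. Step 1 rests on the floor; step k is offset from step 1 by (k−1)×295 mm in y and (k−1)×189 mm in z.

C is an open bookshelf. Two side panels, each 24 mm thick, 317 mm deep and 825 mm tall, stand 534 mm apart (outside-to-outside). Between them sit 4 shelves, each 23 mm thick and 317 mm deep, spanning the full gap between the sides. The bottom shelf rests on the floor (its underside at z = 0) and the clear gap between one shelf's top and the next shelf's underside is 226 mm.

The staircase is on the floor beside the table on its −x side. The bookshelf is on top of the table, centred.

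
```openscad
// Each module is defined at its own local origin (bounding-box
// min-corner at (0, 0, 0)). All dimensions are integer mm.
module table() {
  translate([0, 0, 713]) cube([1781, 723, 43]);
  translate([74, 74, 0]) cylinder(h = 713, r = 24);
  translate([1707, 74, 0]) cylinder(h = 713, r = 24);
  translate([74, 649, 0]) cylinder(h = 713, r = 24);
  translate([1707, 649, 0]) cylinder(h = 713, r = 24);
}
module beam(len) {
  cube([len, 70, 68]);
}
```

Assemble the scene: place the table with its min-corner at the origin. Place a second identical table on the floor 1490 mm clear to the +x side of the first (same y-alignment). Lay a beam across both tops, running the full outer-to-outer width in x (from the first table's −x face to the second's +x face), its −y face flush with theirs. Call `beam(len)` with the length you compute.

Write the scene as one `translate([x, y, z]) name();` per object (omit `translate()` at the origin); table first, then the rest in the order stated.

table();
translate([3271, 0, 0]) table();
translate([0, 0, 756]) beam(5052);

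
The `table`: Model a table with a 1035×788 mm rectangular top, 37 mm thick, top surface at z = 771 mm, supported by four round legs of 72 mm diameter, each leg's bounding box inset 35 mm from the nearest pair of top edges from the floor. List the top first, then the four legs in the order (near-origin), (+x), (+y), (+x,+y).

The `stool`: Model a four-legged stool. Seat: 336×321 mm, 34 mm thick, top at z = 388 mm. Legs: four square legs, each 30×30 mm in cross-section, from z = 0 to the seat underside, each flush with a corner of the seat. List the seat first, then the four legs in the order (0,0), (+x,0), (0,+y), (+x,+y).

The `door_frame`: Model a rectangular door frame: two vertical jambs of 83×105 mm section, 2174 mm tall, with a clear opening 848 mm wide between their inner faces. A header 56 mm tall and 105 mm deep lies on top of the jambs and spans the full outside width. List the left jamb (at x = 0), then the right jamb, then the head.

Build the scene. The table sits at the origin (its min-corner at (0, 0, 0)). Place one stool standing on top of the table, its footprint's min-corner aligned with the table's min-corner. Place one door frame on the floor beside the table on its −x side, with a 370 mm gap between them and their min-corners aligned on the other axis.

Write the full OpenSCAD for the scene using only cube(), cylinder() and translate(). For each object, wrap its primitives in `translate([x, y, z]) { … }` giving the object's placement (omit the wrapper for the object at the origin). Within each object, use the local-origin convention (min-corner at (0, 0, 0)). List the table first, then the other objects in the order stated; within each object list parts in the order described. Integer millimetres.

translate([0, 0, 734]) cube([1035, 788, 37]);
translate([71, 71, 0]) cylinder(h = 734, r = 36);
translate([964, 71, 0]) cylinder(h = 734, r = 36);
translate([71, 717, 0]) cylinder(h = 734, r = 36);
translate([964, 717, 0]) cylinder(h = 734, r = 36);
translate([0, 0, 771]) {
  translate([0, 0, 354]) cube([336, 321, 34]);
  cube([30, 30, 354]);
  translate([306, 0, 0]) cube([30, 30, 354]);
  translate([0, 291, 0]) cube([30, 30, 354]);
  translate([306, 291, 0]) cube([30, 30, 354]);
}
translate([-1384, 0, 0]) {
  cube([83, 105, 2174]);
  translate([931, 0, 0]) cube([83, 105, 2174]);
  translate([0, 0, 2174]) cube([1014, 105, 56]);
}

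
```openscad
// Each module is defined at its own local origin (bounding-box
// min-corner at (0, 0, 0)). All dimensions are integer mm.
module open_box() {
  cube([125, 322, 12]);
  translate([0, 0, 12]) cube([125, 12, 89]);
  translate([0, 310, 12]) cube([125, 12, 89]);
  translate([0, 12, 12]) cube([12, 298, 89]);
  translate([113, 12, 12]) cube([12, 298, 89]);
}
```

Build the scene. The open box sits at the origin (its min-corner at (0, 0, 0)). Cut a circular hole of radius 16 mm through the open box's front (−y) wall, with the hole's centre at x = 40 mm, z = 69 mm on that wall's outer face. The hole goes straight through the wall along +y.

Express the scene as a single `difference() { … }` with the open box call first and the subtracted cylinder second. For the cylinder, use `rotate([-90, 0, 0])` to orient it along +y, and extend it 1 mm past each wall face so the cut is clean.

difference() {
  open_box();
  translate([40, -1, 69]) rotate([-90, 0, 0]) cylinder(h = 14, r = 16);
}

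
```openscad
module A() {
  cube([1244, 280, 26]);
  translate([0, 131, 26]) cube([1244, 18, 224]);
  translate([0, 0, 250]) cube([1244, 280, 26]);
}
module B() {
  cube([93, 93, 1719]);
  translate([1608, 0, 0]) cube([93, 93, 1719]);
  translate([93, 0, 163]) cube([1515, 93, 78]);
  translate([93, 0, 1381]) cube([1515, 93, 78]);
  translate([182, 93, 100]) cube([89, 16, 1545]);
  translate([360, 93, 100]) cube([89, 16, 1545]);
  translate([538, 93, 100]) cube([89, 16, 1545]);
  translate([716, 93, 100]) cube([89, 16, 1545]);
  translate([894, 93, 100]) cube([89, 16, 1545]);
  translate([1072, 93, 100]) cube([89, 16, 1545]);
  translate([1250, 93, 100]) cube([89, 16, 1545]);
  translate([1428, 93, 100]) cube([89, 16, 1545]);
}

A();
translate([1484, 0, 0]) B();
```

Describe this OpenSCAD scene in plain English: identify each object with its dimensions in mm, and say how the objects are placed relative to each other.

A is an I-beam lying along x, 1244 mm long. Overall section height 276 mm. Two flanges 280 mm wide (y) and 26 mm thick, one on the floor and one at the top; a web 18 mm thick runs between them, centred on the flange width.

B is a fence section. Two 93×93 mm posts, 1719 mm tall, stand on the floor with a clear span of 1515 mm between their inner faces. Two horizontal rails of 93×78 mm section span the gap between the posts with their undersides at z = 163 mm and z = 1381 mm, flush with the posts' −y face. 8 pickets, each 89 mm wide, 16 mm thick and 1545 mm tall, are fixed to the +y face of the rails with their bottoms at z = 100 mm, evenly spaced across the span with equal gaps (rounded down to the nearest mm) at the −x end and between each pair — any rounding remainder accumulates at the +x end.

The fence section is on the floor beside the I-beam on its +x side.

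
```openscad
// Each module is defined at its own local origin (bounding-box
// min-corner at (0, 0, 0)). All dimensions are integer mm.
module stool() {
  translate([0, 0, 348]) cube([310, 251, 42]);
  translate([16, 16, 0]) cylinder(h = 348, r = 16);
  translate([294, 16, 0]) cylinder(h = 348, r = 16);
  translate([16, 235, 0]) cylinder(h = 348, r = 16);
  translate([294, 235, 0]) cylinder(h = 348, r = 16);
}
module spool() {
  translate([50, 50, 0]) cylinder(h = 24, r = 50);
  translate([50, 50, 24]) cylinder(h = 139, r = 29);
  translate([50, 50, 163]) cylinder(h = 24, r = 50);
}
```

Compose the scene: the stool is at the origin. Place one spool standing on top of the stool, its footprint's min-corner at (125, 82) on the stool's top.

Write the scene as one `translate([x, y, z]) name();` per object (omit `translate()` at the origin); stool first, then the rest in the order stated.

stool();
translate([125, 82, 390]) spool();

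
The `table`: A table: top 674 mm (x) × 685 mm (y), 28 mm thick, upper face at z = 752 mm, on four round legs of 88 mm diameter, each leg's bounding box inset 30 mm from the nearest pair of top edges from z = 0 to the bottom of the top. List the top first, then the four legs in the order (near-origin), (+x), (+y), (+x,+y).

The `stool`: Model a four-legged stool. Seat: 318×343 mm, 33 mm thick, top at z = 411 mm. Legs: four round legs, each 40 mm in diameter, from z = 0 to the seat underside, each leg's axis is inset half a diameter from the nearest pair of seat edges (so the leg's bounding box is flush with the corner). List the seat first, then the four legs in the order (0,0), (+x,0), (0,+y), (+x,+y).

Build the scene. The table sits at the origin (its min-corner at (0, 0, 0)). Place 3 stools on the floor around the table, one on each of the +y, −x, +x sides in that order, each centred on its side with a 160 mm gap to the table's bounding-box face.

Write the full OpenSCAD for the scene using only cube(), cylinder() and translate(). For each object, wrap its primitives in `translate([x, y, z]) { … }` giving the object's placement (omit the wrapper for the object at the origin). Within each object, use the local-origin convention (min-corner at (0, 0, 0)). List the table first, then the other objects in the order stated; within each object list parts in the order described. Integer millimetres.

translate([0, 0, 724]) cube([674, 685, 28]);
translate([74, 74, 0]) cylinder(h = 724, r = 44);
translate([600, 74, 0]) cylinder(h = 724, r = 44);
translate([74, 611, 0]) cylinder(h = 724, r = 44);
translate([600, 611, 0]) cylinder(h = 724, r = 44);
translate([178, 845, 0]) {
  translate([0, 0, 378]) cube([318, 343, 33]);
  translate([20, 20, 0]) cylinder(h = 378, r = 20);
  translate([298, 20, 0]) cylinder(h = 378, r = 20);
  translate([20, 323, 0]) cylinder(h = 378, r = 20);
  translate([298, 323, 0]) cylinder(h = 378, r = 20);
}
translate([-478, 171, 0]) {
  translate([0, 0, 378]) cube([318, 343, 33]);
  translate([20, 20, 0]) cylinder(h = 378, r = 20);
  translate([298, 20, 0]) cylinder(h = 378, r = 20);
  translate([20, 323, 0]) cylinder(h = 378, r = 20);
  translate([298, 323, 0]) cylinder(h = 378, r = 20);
}
translate([834, 171, 0]) {
  translate([0, 0, 378]) cube([318, 343, 33]);
  translate([20, 20, 0]) cylinder(h = 378, r = 20);
  translate([298, 20, 0]) cylinder(h = 378, r = 20);
  translate([20, 323, 0]) cylinder(h = 378, r = 20);
  translate([298, 323, 0]) cylinder(h = 378, r = 20);
}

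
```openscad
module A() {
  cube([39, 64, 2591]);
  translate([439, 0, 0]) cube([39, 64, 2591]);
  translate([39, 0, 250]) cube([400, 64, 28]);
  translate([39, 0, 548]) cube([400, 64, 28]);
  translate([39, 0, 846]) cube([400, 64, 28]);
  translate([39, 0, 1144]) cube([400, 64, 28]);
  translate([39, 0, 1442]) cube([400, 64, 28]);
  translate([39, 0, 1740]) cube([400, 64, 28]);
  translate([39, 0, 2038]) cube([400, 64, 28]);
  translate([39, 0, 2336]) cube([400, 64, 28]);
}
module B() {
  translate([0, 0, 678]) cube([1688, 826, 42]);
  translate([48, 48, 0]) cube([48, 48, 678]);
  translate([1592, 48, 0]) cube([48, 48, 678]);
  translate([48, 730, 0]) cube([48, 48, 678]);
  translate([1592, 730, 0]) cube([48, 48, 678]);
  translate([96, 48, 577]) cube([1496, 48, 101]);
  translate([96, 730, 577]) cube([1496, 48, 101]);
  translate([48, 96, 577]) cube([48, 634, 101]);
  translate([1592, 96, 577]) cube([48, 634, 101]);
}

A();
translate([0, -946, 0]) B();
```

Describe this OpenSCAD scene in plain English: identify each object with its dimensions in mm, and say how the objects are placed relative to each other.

A is a wooden ladder with two side rails of 39×64 mm section and 2591 mm height, set 478 mm apart overall. Between them run 8 rectangular rungs (64 mm deep, 28 mm thick), front faces flush with the rails' −y face. The bottom of the first rung is 250 mm above the floor and each subsequent rung is 298 mm higher than the one below.

B is a table: top 1688 mm (x) × 826 mm (y), 42 mm thick, upper face at z = 720 mm, on four 48×48 mm square legs, each inset 48 mm from the nearest pair of top edges, running from z = 0 to the bottom of the top. Four apron rails, 48 mm thick and 101 mm tall, run between adjacent legs with their top edges flush with the underside of the top and their outer faces flush with the legs' outer faces.

The table is on the floor beside the ladder on its −y side.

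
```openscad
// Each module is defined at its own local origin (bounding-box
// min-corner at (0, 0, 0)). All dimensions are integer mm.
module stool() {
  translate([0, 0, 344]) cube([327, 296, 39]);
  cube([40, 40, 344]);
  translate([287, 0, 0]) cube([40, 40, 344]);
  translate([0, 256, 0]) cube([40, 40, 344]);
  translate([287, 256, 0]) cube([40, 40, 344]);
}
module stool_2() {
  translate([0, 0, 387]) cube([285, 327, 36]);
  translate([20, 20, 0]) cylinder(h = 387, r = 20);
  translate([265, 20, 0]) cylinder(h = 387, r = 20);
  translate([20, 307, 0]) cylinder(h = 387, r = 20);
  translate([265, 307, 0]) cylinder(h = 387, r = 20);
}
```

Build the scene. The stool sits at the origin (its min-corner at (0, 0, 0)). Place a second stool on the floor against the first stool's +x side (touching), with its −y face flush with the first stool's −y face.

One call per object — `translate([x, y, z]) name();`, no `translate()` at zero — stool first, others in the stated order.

stool();
translate([327, 0, 0]) stool_2();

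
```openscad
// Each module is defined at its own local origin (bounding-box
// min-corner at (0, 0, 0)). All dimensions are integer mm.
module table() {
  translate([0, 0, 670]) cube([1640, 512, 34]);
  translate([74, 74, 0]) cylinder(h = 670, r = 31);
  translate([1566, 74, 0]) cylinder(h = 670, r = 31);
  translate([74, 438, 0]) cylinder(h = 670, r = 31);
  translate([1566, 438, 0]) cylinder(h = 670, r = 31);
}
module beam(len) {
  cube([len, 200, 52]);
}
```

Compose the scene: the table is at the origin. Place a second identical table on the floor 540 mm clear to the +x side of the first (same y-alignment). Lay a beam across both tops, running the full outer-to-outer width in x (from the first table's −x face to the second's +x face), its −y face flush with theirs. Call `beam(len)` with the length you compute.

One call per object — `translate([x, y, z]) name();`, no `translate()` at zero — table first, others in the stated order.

table();
translate([2180, 0, 0]) table();
translate([0, 0, 704]) beam(3820);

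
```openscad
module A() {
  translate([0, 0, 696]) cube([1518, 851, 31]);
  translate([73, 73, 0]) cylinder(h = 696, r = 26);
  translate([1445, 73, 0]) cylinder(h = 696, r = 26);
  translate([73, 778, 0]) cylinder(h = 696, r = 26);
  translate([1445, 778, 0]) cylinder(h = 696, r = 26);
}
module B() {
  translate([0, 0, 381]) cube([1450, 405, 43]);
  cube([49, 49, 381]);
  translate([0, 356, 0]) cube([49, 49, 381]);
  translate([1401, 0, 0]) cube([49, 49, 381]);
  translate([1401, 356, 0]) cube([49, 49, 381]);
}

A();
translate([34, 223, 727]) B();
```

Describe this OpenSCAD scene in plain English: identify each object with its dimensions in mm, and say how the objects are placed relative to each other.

A is a table with a 1518×851 mm rectangular top, 31 mm thick, top surface at z = 727 mm, supported by four round legs of 52 mm diameter, each leg's bounding box inset 47 mm from the nearest pair of top edges, running from the floor.

B is a long wooden bench with a 1450 mm (x) × 405 mm (y) seat, 43 mm thick, its top surface 424 mm above the floor. Four 49 mm square legs at the seat corners, flush with the edges, run from z = 0 to the seat underside.

The bench is on top of the table, centred.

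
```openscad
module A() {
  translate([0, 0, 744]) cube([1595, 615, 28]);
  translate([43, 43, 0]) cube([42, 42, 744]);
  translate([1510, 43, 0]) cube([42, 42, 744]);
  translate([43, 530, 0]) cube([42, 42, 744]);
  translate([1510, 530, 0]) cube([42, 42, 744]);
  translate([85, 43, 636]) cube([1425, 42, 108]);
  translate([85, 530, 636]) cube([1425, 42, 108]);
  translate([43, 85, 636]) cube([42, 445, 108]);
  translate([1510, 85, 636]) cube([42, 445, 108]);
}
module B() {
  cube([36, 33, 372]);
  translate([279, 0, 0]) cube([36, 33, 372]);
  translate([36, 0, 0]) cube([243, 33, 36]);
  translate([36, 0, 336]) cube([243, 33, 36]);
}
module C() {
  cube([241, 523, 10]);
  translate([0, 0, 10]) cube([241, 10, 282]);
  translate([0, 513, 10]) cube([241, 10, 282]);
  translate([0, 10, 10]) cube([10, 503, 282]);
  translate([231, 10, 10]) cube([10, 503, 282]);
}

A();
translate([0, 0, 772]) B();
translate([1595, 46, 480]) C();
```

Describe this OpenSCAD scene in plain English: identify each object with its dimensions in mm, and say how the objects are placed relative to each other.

A is a rectangular dining table. The top is 1595×615×28 mm with its upper surface at z = 772 mm. It stands on four 42×42 mm square legs, each inset 43 mm from the nearest pair of top edges, running from the floor to the underside of the top. Four apron rails, 42 mm thick and 108 mm tall, run between adjacent legs with their top edges flush with the underside of the top and their outer faces flush with the legs' outer faces.

B is a picture frame with a 243×300 mm rectangular opening (x by z) and a uniform 36 mm border on every side. Frame depth is 33 mm along y. It is built from two vertical stiles running the full outside height and two horizontal rails spanning the gap between the stiles.

C is an open-topped rectangular box: outside dimensions 241×523×292 mm, with a uniform wall and base thickness of 10 mm. The base is a full 241×523 slab on the floor; four walls sit on top of the base. The front and back walls (the −y and +y sides) span the full width; the two side walls fit between them.

The picture frame is on top of the table. The open box is beside the table with their tops flush at z = 772.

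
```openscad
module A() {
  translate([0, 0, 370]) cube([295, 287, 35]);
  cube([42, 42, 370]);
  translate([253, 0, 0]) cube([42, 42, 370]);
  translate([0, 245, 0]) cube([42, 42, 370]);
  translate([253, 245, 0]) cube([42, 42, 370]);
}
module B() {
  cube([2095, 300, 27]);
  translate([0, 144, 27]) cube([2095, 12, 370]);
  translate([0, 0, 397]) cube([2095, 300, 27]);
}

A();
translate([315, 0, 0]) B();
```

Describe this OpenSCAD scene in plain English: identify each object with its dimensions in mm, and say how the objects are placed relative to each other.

A is a four-legged stool. The seat is a 295×287×35 mm slab whose top surface is at z = 405 mm; four square legs, each 42×42 mm in cross-section, run from the floor (z = 0) to the underside of the seat, each flush with a corner of the seat.

B is an I-beam lying along x, 2095 mm long. Overall section height 424 mm. Two flanges 300 mm wide (y) and 27 mm thick, one on the floor and one at the top; a web 12 mm thick runs between them, centred on the flange width.

The I-beam is on the floor beside the stool on its +x side.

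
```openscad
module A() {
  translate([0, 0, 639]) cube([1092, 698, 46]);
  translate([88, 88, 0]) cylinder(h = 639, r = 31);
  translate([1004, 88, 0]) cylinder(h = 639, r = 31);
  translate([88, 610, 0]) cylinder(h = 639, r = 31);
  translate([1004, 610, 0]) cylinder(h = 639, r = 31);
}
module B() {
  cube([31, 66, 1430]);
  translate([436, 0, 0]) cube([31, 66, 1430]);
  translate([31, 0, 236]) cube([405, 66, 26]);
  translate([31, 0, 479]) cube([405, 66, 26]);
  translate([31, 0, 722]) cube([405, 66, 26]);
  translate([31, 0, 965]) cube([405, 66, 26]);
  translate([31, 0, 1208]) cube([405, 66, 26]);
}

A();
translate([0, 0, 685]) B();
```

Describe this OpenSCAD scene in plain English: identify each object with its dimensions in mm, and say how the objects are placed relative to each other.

A is a table: top 1092 mm (x) × 698 mm (y), 46 mm thick, upper face at z = 685 mm, on four round legs of 62 mm diameter, each leg's bounding box inset 57 mm from the nearest pair of top edges, running from z = 0 to the bottom of the top.

B is a wooden ladder with two side rails of 31×66 mm section and 1430 mm height, set 467 mm apart overall. Between them run 5 rectangular rungs (66 mm deep, 26 mm thick), front faces flush with the rails' −y face. The bottom of the first rung is 236 mm above the floor and each subsequent rung is 243 mm higher than the one below.

The ladder is on top of the table.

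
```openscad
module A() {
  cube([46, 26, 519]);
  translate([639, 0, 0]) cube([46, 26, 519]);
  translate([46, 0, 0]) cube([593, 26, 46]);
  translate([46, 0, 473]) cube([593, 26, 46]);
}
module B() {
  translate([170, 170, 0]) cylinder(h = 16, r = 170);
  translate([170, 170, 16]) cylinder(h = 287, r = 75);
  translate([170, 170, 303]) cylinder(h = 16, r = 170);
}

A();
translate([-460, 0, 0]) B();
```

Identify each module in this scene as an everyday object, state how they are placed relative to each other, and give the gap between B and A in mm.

The spool's nearest face is 120 mm from the picture frame's −x face.

A is a picture frame. B is a spool. The spool is on the floor beside the picture frame on its −x side. The gap between the spool and the picture frame is 120 mm.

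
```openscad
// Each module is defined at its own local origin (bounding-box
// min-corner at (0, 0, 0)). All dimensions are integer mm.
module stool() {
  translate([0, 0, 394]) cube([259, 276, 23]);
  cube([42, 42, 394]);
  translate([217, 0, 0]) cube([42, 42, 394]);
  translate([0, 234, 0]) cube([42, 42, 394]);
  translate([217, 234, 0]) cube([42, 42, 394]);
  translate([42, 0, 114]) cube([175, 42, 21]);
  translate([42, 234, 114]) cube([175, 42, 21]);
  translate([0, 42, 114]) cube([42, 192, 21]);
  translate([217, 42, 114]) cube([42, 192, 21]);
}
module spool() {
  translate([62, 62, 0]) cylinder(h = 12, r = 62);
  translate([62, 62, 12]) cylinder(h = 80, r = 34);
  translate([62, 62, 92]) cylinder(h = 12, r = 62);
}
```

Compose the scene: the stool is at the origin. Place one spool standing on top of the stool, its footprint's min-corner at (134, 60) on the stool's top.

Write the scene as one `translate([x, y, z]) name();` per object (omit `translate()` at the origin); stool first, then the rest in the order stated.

stool();
translate([134, 60, 417]) spool();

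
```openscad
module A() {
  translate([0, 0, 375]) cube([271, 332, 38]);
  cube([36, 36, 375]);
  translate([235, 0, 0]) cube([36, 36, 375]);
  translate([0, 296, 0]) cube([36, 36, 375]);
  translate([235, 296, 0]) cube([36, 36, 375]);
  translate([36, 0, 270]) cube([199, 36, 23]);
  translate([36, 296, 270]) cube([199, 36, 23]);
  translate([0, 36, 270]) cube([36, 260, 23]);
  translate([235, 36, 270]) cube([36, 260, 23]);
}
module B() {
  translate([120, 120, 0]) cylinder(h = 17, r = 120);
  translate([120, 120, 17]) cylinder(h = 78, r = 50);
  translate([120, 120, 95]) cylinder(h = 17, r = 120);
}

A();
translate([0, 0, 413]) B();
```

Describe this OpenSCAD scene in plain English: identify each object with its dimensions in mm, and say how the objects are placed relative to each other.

A is a simple wooden stool: a rectangular seat 271 mm (x) by 332 mm (y), 38 mm thick, top face at z = 413 mm, on four square legs, each 36×36 mm in cross-section. The legs rest on z = 0, each flush with a corner of the seat. Four stretchers, 36 mm wide and 23 mm tall, connect adjacent legs with their undersides at z = 270 mm, each running between the inner faces of the legs it joins and aligned with the legs' outer faces on the other axis.

B is a spool: two coaxial disc flanges of radius 120 mm and thickness 17 mm, joined by a core cylinder of radius 50 mm and height 78 mm. The lower flange rests on z = 0 and the three cylinders share a vertical axis.

The spool is on top of the stool.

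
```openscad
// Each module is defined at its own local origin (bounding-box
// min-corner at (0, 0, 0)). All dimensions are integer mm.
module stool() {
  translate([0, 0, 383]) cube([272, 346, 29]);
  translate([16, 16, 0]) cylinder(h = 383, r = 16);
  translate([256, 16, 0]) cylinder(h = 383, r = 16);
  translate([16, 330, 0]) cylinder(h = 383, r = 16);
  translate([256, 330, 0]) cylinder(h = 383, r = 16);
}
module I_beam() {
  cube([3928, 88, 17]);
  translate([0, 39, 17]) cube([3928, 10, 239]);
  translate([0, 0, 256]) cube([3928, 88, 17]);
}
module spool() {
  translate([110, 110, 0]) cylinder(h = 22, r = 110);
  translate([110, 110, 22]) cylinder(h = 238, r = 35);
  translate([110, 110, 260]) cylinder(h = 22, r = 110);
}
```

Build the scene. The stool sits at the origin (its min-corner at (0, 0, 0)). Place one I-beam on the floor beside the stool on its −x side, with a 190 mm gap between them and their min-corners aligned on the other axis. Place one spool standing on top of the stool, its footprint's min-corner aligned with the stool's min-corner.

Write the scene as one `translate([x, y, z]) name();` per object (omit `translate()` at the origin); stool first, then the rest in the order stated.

stool();
translate([-4118, 0, 0]) I_beam();
translate([0, 0, 412]) spool();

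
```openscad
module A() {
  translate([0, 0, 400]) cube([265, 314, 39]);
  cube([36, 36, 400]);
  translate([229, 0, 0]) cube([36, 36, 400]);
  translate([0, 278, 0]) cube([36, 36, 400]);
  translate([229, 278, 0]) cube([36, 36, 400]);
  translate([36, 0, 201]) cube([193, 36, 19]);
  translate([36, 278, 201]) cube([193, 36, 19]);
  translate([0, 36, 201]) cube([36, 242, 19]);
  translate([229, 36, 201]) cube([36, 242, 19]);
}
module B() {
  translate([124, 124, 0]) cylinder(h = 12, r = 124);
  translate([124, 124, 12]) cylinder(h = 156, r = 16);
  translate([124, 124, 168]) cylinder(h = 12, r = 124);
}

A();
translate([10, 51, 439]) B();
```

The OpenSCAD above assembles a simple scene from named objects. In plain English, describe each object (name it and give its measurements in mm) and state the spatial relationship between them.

A is a simple wooden stool: a rectangular seat 265 mm (x) by 314 mm (y), 39 mm thick, top face at z = 439 mm, on four square legs, each 36×36 mm in cross-section. The legs rest on z = 0, each flush with a corner of the seat. Four stretchers, 36 mm wide and 19 mm tall, connect adjacent legs with their undersides at z = 201 mm, each running between the inner faces of the legs it joins and aligned with the legs' outer faces on the other axis.

B is a spool: two coaxial disc flanges of radius 124 mm and thickness 12 mm, joined by a core cylinder of radius 16 mm and height 156 mm. The lower flange rests on z = 0 and the three cylinders share a vertical axis.

The spool is on top of the stool.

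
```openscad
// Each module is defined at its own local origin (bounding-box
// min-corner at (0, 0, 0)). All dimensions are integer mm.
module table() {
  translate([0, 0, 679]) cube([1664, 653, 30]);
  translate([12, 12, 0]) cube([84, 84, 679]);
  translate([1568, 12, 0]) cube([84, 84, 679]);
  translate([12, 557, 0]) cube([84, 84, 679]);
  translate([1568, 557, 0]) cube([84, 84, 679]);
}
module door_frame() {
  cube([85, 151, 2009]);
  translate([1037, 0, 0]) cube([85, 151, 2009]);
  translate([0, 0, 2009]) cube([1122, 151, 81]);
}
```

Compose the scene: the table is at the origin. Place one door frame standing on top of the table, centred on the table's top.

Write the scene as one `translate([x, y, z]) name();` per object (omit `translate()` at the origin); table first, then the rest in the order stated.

table();
translate([271, 251, 709]) door_frame();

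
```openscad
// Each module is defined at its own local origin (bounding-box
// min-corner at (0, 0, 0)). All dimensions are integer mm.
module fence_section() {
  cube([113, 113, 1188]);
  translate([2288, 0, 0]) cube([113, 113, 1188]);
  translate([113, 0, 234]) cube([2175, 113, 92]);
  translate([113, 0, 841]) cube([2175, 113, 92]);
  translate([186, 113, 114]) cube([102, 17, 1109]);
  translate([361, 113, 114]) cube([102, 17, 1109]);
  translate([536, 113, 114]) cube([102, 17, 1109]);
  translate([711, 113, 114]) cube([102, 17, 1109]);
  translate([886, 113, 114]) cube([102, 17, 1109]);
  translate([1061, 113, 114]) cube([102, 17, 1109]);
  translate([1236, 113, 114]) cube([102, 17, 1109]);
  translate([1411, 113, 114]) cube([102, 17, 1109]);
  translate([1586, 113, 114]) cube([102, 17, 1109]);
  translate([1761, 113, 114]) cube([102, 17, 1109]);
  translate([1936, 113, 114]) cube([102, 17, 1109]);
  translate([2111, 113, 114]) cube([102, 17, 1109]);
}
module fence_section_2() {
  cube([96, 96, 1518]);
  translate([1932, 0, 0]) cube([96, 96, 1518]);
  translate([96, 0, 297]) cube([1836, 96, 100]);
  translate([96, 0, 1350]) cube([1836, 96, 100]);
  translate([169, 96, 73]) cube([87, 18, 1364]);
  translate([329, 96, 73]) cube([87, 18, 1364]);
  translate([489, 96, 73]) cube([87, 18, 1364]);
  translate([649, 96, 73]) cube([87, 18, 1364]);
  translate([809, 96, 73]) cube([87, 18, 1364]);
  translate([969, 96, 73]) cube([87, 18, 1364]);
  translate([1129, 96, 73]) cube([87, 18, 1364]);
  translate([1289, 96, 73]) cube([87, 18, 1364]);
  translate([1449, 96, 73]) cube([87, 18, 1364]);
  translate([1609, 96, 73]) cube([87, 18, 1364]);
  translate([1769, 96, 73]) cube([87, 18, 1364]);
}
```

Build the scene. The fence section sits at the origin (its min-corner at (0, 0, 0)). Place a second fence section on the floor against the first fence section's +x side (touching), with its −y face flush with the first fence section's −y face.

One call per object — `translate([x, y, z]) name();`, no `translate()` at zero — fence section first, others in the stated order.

fence_section();
translate([2401, 0, 0]) fence_section_2();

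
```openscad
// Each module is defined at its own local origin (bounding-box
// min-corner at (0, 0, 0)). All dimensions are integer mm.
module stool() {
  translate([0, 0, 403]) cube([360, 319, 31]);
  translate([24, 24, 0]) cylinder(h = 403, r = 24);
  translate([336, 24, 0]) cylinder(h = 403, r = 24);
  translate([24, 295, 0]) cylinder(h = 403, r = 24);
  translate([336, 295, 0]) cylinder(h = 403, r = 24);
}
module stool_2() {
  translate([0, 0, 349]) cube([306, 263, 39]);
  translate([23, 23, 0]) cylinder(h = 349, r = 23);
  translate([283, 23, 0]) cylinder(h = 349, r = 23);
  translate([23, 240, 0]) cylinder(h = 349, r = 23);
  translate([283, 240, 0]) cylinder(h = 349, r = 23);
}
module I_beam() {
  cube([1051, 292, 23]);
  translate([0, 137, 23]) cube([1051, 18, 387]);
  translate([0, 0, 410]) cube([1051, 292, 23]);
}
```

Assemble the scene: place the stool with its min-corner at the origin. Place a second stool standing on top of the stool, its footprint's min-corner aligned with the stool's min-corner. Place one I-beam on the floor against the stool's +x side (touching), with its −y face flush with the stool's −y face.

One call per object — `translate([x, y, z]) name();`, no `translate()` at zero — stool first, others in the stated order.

stool();
translate([0, 0, 434]) stool_2();
translate([360, 0, 0]) I_beam();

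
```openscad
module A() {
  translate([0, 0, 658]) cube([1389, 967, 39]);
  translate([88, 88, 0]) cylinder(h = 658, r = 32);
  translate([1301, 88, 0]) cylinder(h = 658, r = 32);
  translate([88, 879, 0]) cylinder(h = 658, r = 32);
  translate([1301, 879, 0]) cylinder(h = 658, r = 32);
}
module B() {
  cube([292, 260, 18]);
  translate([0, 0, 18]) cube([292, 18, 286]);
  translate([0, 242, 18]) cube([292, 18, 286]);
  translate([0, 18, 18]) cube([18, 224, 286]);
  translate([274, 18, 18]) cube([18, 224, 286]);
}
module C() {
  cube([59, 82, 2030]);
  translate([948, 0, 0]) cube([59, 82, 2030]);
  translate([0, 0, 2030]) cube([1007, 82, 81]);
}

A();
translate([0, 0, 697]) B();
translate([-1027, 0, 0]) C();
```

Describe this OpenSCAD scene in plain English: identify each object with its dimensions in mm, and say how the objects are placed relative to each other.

A is a table with a 1389×967 mm rectangular top, 39 mm thick, top surface at z = 697 mm, supported by four round legs of 64 mm diameter, each leg's bounding box inset 56 mm from the nearest pair of top edges, running from the floor.

B is an open-topped rectangular box: outside dimensions 292×260×304 mm, with a uniform wall and base thickness of 18 mm. The base is a full 292×260 slab on the floor; four walls sit on top of the base. The front and back walls (the −y and +y sides) span the full width; the two side walls fit between them.

C is a rectangular door frame: two vertical jambs of 59×82 mm section, 2030 mm tall, with a clear opening 889 mm wide between their inner faces. A header 81 mm tall and 82 mm deep lies on top of the jambs and spans the full outside width.

The open box is on top of the table. The door frame is on the floor beside the table on its −x side.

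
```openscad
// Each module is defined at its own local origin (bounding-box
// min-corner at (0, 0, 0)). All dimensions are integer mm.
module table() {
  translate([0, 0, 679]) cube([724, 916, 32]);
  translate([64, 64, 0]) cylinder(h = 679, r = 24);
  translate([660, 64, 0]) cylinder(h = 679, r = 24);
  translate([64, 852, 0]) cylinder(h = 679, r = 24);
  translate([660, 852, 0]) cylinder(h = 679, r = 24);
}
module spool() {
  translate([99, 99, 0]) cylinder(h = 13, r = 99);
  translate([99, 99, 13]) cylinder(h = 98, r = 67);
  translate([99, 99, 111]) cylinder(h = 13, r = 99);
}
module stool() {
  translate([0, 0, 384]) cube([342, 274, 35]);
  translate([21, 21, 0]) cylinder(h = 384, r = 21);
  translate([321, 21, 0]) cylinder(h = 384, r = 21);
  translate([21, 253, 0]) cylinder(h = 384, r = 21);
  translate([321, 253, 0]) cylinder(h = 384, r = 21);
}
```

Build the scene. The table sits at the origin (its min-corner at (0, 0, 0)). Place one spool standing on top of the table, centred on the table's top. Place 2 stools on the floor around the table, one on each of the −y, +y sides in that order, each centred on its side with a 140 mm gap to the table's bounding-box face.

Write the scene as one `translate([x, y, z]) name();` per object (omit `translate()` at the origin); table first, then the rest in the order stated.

table();
translate([263, 359, 711]) spool();
translate([191, -414, 0]) stool();
translate([191, 1056, 0]) stool();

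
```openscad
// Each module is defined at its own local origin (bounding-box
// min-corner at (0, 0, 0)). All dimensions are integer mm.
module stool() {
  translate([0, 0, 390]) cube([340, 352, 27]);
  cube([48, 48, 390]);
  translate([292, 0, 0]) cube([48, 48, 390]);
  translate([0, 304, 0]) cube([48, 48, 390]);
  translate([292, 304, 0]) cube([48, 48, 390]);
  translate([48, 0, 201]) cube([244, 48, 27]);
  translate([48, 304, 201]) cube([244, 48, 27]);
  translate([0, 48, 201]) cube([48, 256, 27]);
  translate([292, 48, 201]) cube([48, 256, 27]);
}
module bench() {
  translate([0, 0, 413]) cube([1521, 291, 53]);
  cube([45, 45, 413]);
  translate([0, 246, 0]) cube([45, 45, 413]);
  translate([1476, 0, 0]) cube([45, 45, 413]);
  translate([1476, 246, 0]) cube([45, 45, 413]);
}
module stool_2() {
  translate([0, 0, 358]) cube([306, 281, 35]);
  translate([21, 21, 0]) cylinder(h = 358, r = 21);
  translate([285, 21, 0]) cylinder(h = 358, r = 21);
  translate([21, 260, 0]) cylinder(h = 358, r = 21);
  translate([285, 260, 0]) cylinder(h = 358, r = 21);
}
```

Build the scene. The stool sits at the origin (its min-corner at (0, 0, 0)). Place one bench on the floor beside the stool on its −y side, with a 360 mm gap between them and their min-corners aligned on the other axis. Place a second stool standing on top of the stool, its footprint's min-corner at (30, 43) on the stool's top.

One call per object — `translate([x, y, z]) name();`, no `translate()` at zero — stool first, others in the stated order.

stool();
translate([0, -651, 0]) bench();
translate([30, 43, 417]) stool_2();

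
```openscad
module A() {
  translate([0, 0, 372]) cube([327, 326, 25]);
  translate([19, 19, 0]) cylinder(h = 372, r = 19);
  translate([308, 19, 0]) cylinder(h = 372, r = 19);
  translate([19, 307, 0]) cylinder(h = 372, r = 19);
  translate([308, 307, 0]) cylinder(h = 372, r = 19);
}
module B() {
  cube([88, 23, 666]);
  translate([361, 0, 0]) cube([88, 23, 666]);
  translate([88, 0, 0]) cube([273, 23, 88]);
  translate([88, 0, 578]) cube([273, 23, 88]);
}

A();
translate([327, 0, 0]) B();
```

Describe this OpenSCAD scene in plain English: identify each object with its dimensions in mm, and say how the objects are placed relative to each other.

A is a four-legged stool. The seat is a 327×326×25 mm slab whose top surface is at z = 397 mm; four round legs, each 38 mm in diameter, run from the floor (z = 0) to the underside of the seat, each leg's axis is inset half a diameter from the nearest pair of seat edges (so the leg's bounding box is flush with the corner).

B is a picture frame with a 273×490 mm rectangular opening (x by z) and a uniform 88 mm border on every side. Frame depth is 23 mm along y. It is built from two vertical stiles running the full outside height and two horizontal rails spanning the gap between the stiles.

The picture frame is against the stool's +x side, with their −y faces flush.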